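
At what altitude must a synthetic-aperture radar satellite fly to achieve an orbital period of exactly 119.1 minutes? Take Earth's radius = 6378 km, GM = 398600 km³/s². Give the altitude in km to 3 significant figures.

1640 km

T = 119.1 min = 7146.0 s.
From T = 2π√(a³/μ): a = (μ T²/4π²)^(1/3) = (398600 × 7146.0² / 4π²)^(1/3) = 8019 km.
Altitude h = a − R = 8019 − 6378 = 1641 km.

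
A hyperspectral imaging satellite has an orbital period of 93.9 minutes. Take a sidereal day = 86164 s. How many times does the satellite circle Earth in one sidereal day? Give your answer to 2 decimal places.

T = 93.9 min = 5634.0 s.
Orbits per sidereal day = 86164 / 5634.0 = 15.294.

15.29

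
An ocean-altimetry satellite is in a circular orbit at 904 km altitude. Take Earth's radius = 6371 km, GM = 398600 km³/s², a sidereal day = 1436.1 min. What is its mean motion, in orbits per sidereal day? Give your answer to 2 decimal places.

13.95

Semi-major axis a = 6371 + 904 = 7275 km. Period T = 2π√(a³/μ) = 2π√(7275³/398600) = 6175.3 s = 102.92 min.
Orbits per sidereal day = 86166 / 6175.3 = 13.953.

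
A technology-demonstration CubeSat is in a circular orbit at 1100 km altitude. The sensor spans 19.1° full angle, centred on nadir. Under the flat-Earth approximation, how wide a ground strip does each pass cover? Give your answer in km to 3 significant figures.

370 km

Half-angle = 19.1°/2 = 9.55°.
Swath width ≈ 2h·tan(θ/2) = 2 × 1100 × tan(9.55°) = 370.1 km.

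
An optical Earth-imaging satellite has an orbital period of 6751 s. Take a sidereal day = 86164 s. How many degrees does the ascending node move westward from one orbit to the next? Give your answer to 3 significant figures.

28.2°

During one orbit Earth rotates (6751.0 / 86164) × 360° = 28.21°.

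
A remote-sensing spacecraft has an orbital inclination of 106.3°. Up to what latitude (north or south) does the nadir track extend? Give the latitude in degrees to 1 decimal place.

73.7°

Retrograde orbit: the ground track reaches ±(180° − i) = ±(180 − 106.3) = ±73.7°.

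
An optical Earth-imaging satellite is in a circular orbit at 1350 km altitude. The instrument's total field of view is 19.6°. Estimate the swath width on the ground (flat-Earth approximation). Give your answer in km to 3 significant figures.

Half-angle = 19.6°/2 = 9.8°.
Swath width ≈ 2h·tan(θ/2) = 2 × 1350 × tan(9.8°) = 466.4 km.

466 km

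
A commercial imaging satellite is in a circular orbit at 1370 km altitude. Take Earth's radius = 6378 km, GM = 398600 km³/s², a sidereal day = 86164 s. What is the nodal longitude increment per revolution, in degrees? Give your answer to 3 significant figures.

Semi-major axis a = 6378 + 1370 = 7748 km. Period T = 2π√(a³/μ) = 2π√(7748³/398600) = 6787.3 s = 113.12 min.
During one orbit Earth rotates (6787.3 / 86164) × 360° = 28.36°.

28.4°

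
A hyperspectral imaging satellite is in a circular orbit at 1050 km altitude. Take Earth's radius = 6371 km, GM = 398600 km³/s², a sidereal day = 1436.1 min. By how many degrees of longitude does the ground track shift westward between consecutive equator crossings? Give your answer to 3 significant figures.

26.6°

Semi-major axis a = 6371 + 1050 = 7421 km. Period T = 2π√(a³/μ) = 2π√(7421³/398600) = 6362.2 s = 106.04 min.
During one orbit Earth rotates (6362.2 / 86166) × 360° = 26.58°.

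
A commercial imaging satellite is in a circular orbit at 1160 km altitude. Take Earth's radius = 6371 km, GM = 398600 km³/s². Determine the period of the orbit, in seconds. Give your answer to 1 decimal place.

6504.1 seconds

Semi-major axis a = 6371 + 1160 = 7531 km. Period T = 2π√(a³/μ) = 2π√(7531³/398600) = 6504.1 s = 108.40 min.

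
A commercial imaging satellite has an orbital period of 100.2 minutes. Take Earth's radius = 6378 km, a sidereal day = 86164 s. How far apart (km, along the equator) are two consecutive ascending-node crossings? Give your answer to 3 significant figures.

T = 100.2 min = 6012.0 s.
During one orbit Earth rotates (6012.0 / 86164) × 360° = 25.12°.
At the equator that is 25.12° × (2π·6378/360) km/° = 25.12 × 111.3 = 2796 km.

2800 km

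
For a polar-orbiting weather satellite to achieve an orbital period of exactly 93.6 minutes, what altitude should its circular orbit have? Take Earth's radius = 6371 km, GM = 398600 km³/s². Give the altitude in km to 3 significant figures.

458 km

T = 93.6 min = 5616.0 s.
From T = 2π√(a³/μ): a = (μ T²/4π²)^(1/3) = (398600 × 5616.0² / 4π²)^(1/3) = 6829 km.
Altitude h = a − R = 6829 − 6371 = 458 km.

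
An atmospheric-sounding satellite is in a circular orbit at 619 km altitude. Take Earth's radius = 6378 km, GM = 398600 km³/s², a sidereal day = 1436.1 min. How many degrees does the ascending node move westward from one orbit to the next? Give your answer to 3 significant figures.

Semi-major axis a = 6378 + 619 = 6997 km. Period T = 2π√(a³/μ) = 2π√(6997³/398600) = 5824.8 s = 97.08 min.
During one orbit Earth rotates (5824.8 / 86166) × 360° = 24.34°.

24.3°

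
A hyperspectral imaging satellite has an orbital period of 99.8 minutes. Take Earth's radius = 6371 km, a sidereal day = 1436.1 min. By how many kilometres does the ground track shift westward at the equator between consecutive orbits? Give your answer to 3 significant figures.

T = 99.8 min = 5988.0 s.
During one orbit Earth rotates (5988.0 / 86166) × 360° = 25.02°.
At the equator that is 25.02° × (2π·6371/360) km/° = 25.02 × 111.2 = 2782 km.

2780 km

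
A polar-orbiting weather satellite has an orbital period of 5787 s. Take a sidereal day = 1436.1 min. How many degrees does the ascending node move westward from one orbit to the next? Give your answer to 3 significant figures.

24.2°

During one orbit Earth rotates (5787.0 / 86166) × 360° = 24.18°.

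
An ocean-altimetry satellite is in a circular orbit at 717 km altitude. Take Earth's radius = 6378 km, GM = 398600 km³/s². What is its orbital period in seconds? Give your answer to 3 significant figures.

5950 seconds

Semi-major axis a = 6378 + 717 = 7095 km. Period T = 2π√(a³/μ) = 2π√(7095³/398600) = 5947.6 s = 99.13 min.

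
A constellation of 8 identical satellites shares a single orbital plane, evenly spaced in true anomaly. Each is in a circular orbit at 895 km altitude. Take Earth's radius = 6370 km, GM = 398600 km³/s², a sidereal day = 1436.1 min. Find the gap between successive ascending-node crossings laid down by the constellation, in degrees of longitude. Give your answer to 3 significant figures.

3.22°

Semi-major axis a = 6370 + 895 = 7265 km. Period T = 2π√(a³/μ) = 2π√(7265³/398600) = 6162.6 s = 102.71 min.
Single-satellite node shift = (6162.6/86166) × 360° = 25.75°.
With 8 satellites evenly phased, successive equator crossings are 25.75/8 = 3.218° apart.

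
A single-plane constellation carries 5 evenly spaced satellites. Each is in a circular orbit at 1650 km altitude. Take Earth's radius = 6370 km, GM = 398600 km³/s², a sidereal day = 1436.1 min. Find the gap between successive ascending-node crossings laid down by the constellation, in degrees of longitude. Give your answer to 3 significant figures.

5.97°

Semi-major axis a = 6370 + 1650 = 8020 km. Period T = 2π√(a³/μ) = 2π√(8020³/398600) = 7147.8 s = 119.13 min.
Single-satellite node shift = (7147.8/86166) × 360° = 29.86°.
With 5 satellites evenly phased, successive equator crossings are 29.86/5 = 5.973° apart.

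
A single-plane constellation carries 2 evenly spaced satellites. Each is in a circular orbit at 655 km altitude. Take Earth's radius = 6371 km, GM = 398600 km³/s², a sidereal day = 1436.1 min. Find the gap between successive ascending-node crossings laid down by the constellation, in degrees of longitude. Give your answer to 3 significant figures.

12.2°

Semi-major axis a = 6371 + 655 = 7026 km. Period T = 2π√(a³/μ) = 2π√(7026³/398600) = 5861.0 s = 97.68 min.
Single-satellite node shift = (5861.0/86166) × 360° = 24.49°.
With 2 satellites evenly phased, successive equator crossings are 24.49/2 = 12.244° apart.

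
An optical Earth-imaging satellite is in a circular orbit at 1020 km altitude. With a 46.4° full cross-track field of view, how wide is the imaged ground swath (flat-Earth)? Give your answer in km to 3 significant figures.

Half-angle = 46.4°/2 = 23.2°.
Swath width ≈ 2h·tan(θ/2) = 2 × 1020 × tan(23.2°) = 874.3 km.

874 km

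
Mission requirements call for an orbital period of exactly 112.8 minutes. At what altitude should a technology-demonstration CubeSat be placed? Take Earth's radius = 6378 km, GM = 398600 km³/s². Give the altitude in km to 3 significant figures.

1360 km

T = 112.8 min = 6768.0 s.
From T = 2π√(a³/μ): a = (μ T²/4π²)^(1/3) = (398600 × 6768.0² / 4π²)^(1/3) = 7733 km.
Altitude h = a − R = 7733 − 6378 = 1355 km.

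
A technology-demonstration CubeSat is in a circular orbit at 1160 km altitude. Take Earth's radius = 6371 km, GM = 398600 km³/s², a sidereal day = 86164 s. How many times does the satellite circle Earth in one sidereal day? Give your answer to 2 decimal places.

Semi-major axis a = 6371 + 1160 = 7531 km. Period T = 2π√(a³/μ) = 2π√(7531³/398600) = 6504.1 s = 108.40 min.
Orbits per sidereal day = 86164 / 6504.1 = 13.248.

13.25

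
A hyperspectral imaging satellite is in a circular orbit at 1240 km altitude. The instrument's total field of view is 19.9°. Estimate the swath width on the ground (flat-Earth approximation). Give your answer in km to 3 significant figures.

Half-angle = 19.9°/2 = 9.95°.
Swath width ≈ 2h·tan(θ/2) = 2 × 1240 × tan(9.95°) = 435.1 km.

435 km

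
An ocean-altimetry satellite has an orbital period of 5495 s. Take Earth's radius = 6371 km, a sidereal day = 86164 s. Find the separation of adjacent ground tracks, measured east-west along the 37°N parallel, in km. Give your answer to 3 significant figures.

Node shift per orbit = (5495.0/86164) × 360° = 22.96°.
Equatorial spacing = 22.96 × 111.2 km/° = 2553 km.
At 37° latitude, spacing = 2553 × cos(37°) = 2039 km.

2040 km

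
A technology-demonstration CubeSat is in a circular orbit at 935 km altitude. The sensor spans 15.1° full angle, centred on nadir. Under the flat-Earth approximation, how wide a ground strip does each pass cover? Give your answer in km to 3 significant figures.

Half-angle = 15.1°/2 = 7.55°.
Swath width ≈ 2h·tan(θ/2) = 2 × 935 × tan(7.55°) = 247.9 km.

248 km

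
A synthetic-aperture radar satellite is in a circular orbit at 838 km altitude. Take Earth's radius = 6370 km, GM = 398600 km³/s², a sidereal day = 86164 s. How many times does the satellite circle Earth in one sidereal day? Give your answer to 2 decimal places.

Semi-major axis a = 6370 + 838 = 7208 km. Period T = 2π√(a³/μ) = 2π√(7208³/398600) = 6090.2 s = 101.50 min.
Orbits per sidereal day = 86164 / 6090.2 = 14.148.

14.15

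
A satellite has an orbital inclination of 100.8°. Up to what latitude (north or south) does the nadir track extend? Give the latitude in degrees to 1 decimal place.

79.2°

Retrograde orbit: the ground track reaches ±(180° − i) = ±(180 − 100.8) = ±79.2°.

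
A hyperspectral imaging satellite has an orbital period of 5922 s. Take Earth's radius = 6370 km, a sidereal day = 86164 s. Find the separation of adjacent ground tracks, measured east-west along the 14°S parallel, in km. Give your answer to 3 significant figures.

2670 km

Node shift per orbit = (5922.0/86164) × 360° = 24.74°.
Equatorial spacing = 24.74 × 111.2 km/° = 2751 km.
At 14° latitude, spacing = 2751 × cos(14°) = 2669 km.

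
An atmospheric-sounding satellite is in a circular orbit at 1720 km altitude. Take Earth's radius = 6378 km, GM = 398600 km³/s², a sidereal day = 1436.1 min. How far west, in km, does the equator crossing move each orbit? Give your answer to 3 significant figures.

Semi-major axis a = 6378 + 1720 = 8098 km. Period T = 2π√(a³/μ) = 2π√(8098³/398600) = 7252.3 s = 120.87 min.
During one orbit Earth rotates (7252.3 / 86166) × 360° = 30.30°.
At the equator that is 30.30° × (2π·6378/360) km/° = 30.30 × 111.3 = 3373 km.

3370 km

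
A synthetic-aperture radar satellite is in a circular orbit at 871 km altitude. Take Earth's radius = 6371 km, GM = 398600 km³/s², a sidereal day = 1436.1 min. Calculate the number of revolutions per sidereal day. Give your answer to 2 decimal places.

14.05

Semi-major axis a = 6371 + 871 = 7242 km. Period T = 2π√(a³/μ) = 2π√(7242³/398600) = 6133.4 s = 102.22 min.
Orbits per sidereal day = 86166 / 6133.4 = 14.049.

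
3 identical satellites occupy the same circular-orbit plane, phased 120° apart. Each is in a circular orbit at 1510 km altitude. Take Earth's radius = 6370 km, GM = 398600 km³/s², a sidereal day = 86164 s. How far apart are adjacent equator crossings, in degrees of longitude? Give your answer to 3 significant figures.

Semi-major axis a = 6370 + 1510 = 7880 km. Period T = 2π√(a³/μ) = 2π√(7880³/398600) = 6961.5 s = 116.02 min.
Single-satellite node shift = (6961.5/86164) × 360° = 29.09°.
With 3 satellites evenly phased, successive equator crossings are 29.09/3 = 9.695° apart.

9.70°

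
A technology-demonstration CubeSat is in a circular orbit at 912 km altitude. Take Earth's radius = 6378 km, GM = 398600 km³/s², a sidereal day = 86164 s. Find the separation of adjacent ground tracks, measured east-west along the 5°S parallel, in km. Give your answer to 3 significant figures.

Semi-major axis a = 6378 + 912 = 7290 km. Period T = 2π√(a³/μ) = 2π√(7290³/398600) = 6194.4 s = 103.24 min.
Node shift per orbit = (6194.4/86164) × 360° = 25.88°.
Equatorial spacing = 25.88 × 111.3 km/° = 2881 km.
At 5° latitude, spacing = 2881 × cos(5°) = 2870 km.

2870 km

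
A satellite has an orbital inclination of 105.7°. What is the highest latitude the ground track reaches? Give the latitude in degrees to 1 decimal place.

74.3°

Retrograde orbit: the ground track reaches ±(180° − i) = ±(180 − 105.7) = ±74.3°.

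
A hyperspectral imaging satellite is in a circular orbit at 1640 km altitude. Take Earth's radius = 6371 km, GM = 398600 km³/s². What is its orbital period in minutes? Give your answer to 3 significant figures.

Semi-major axis a = 6371 + 1640 = 8011 km. Period T = 2π√(a³/μ) = 2π√(8011³/398600) = 7135.8 s = 118.93 min.

119 min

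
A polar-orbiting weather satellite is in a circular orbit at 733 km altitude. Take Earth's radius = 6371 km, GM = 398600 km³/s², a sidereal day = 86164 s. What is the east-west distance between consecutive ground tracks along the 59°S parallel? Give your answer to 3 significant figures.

1430 km

Semi-major axis a = 6371 + 733 = 7104 km. Period T = 2π√(a³/μ) = 2π√(7104³/398600) = 5958.9 s = 99.31 min.
Node shift per orbit = (5958.9/86164) × 360° = 24.90°.
Equatorial spacing = 24.90 × 111.2 km/° = 2768 km.
At 59° latitude, spacing = 2768 × cos(59°) = 1426 km.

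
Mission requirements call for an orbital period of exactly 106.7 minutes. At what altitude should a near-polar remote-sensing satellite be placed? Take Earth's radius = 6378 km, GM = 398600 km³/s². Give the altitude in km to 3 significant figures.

T = 106.7 min = 6402.0 s.
From T = 2π√(a³/μ): a = (μ T²/4π²)^(1/3) = (398600 × 6402.0² / 4π²)^(1/3) = 7452 km.
Altitude h = a − R = 7452 − 6378 = 1074 km.

1070 km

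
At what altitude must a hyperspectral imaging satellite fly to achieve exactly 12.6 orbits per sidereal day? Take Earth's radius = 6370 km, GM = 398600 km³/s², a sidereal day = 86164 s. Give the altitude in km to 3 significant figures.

1420 km

Required period T = 86164 / 12.6 = 6838.4 s.
From T = 2π√(a³/μ): a = (μ T²/4π²)^(1/3) = (398600 × 6838.4² / 4π²)^(1/3) = 7787 km.
Altitude h = a − R = 7787 − 6370 = 1417 km.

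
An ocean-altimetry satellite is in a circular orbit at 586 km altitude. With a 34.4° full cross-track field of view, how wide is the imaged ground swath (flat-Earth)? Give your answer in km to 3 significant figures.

363 km

Half-angle = 34.4°/2 = 17.2°.
Swath width ≈ 2h·tan(θ/2) = 2 × 586 × tan(17.2°) = 362.8 km.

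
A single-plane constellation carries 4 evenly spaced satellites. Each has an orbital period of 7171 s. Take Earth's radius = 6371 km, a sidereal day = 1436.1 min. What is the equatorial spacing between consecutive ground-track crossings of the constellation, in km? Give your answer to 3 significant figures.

833 km

Single-satellite node shift = (7171.0/86166) × 360° = 29.96°.
With 4 satellites evenly phased, successive equator crossings are 29.96/4 = 7.490° apart.
That is 7.490 × 111.2 = 833 km at the equator.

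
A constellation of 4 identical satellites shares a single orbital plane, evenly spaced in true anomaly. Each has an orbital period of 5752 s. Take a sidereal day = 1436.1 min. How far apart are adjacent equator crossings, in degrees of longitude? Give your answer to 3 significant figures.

Single-satellite node shift = (5752.0/86166) × 360° = 24.03°.
With 4 satellites evenly phased, successive equator crossings are 24.03/4 = 6.008° apart.

6.01°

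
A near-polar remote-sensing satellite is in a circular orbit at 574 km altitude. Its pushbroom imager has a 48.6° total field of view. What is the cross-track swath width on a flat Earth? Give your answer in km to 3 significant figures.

518 km

Half-angle = 48.6°/2 = 24.3°.
Swath width ≈ 2h·tan(θ/2) = 2 × 574 × tan(24.3°) = 518.3 km.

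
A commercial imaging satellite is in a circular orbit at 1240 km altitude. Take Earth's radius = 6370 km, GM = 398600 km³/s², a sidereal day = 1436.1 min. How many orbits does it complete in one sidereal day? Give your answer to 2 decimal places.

13.04

Semi-major axis a = 6370 + 1240 = 7610 km. Period T = 2π√(a³/μ) = 2π√(7610³/398600) = 6606.8 s = 110.11 min.
Orbits per sidereal day = 86166 / 6606.8 = 13.042.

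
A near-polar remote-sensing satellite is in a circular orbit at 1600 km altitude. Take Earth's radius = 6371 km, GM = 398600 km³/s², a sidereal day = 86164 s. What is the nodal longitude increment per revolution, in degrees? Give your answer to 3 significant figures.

Semi-major axis a = 6371 + 1600 = 7971 km. Period T = 2π√(a³/μ) = 2π√(7971³/398600) = 7082.4 s = 118.04 min.
During one orbit Earth rotates (7082.4 / 86164) × 360° = 29.59°.

29.6°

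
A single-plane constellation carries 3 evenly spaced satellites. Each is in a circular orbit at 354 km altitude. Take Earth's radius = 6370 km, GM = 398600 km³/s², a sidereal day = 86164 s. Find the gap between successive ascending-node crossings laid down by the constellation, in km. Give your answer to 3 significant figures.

850 km

Semi-major axis a = 6370 + 354 = 6724 km. Period T = 2π√(a³/μ) = 2π√(6724³/398600) = 5487.2 s = 91.45 min.
Single-satellite node shift = (5487.2/86164) × 360° = 22.93°.
With 3 satellites evenly phased, successive equator crossings are 22.93/3 = 7.642° apart.
That is 7.642 × 111.2 = 850 km at the equator.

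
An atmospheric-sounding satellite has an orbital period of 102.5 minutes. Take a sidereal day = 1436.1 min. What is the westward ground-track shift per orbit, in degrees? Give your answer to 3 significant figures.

T = 102.5 min = 6150.0 s.
During one orbit Earth rotates (6150.0 / 86166) × 360° = 25.69°.

25.7°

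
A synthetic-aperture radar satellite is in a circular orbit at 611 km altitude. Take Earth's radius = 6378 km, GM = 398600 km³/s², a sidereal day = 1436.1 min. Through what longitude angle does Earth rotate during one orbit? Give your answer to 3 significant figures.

24.3°

Semi-major axis a = 6378 + 611 = 6989 km. Period T = 2π√(a³/μ) = 2π√(6989³/398600) = 5814.8 s = 96.91 min.
During one orbit Earth rotates (5814.8 / 86166) × 360° = 24.29°.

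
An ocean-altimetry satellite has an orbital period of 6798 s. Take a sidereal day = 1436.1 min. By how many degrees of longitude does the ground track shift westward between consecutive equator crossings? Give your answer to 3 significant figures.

28.4°

During one orbit Earth rotates (6798.0 / 86166) × 360° = 28.40°.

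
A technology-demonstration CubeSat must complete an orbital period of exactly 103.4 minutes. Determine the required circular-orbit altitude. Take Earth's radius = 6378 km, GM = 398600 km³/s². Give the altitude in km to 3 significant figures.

919 km

T = 103.4 min = 6204.0 s.
From T = 2π√(a³/μ): a = (μ T²/4π²)^(1/3) = (398600 × 6204.0² / 4π²)^(1/3) = 7297 km.
Altitude h = a − R = 7297 − 6378 = 919 km.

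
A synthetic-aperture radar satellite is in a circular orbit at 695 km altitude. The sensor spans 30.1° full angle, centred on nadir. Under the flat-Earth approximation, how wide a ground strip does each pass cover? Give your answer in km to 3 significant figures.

374 km

Half-angle = 30.1°/2 = 15.05°.
Swath width ≈ 2h·tan(θ/2) = 2 × 695 × tan(15.05°) = 373.7 km.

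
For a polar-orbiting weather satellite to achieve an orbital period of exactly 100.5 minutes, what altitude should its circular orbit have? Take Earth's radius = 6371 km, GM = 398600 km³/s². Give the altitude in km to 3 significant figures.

T = 100.5 min = 6030.0 s.
From T = 2π√(a³/μ): a = (μ T²/4π²)^(1/3) = (398600 × 6030.0² / 4π²)^(1/3) = 7160 km.
Altitude h = a − R = 7160 − 6371 = 789 km.

789 km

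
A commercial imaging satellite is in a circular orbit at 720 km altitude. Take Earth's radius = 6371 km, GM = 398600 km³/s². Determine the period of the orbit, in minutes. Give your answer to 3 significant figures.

99.0 min

Semi-major axis a = 6371 + 720 = 7091 km. Period T = 2π√(a³/μ) = 2π√(7091³/398600) = 5942.5 s = 99.04 min.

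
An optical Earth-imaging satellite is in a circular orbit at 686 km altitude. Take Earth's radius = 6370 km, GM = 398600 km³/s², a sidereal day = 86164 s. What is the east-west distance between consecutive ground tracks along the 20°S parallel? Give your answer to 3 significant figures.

Semi-major axis a = 6370 + 686 = 7056 km. Period T = 2π√(a³/μ) = 2π√(7056³/398600) = 5898.6 s = 98.31 min.
Node shift per orbit = (5898.6/86164) × 360° = 24.64°.
Equatorial spacing = 24.64 × 111.2 km/° = 2740 km.
At 20° latitude, spacing = 2740 × cos(20°) = 2575 km.

2570 km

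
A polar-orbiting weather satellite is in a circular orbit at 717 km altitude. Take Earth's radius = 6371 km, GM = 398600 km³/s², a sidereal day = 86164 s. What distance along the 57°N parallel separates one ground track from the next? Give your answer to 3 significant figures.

Semi-major axis a = 6371 + 717 = 7088 km. Period T = 2π√(a³/μ) = 2π√(7088³/398600) = 5938.8 s = 98.98 min.
Node shift per orbit = (5938.8/86164) × 360° = 24.81°.
Equatorial spacing = 24.81 × 111.2 km/° = 2759 km.
At 57° latitude, spacing = 2759 × cos(57°) = 1503 km.

1500 km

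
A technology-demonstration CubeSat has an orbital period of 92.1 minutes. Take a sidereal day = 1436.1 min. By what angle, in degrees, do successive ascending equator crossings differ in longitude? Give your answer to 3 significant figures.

T = 92.1 min = 5526.0 s.
During one orbit Earth rotates (5526.0 / 86166) × 360° = 23.09°.

23.1°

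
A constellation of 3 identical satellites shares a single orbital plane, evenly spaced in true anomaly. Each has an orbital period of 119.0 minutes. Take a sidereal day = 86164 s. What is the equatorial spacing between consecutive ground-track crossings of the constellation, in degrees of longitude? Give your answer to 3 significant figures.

T = 119.0 min = 7140.0 s.
Single-satellite node shift = (7140.0/86164) × 360° = 29.83°.
With 3 satellites evenly phased, successive equator crossings are 29.83/3 = 9.944° apart.

9.94°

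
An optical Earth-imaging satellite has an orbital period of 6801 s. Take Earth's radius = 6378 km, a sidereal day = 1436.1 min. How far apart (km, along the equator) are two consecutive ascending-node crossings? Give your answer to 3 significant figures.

3160 km

During one orbit Earth rotates (6801.0 / 86166) × 360° = 28.41°.
At the equator that is 28.41° × (2π·6378/360) km/° = 28.41 × 111.3 = 3163 km.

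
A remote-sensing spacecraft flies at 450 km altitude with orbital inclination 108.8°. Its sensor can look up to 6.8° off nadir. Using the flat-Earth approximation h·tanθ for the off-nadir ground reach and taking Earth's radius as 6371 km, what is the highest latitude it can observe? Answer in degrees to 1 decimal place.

Retrograde orbit: the ground track reaches ±(180° − i) = ±(180 − 108.8) = ±71.2°.
Sensor half-swath on the ground ≈ 450·tan(6.8°) = 54 km = 0.48° of latitude.
Maximum observable latitude ≈ 71.2 + 0.48 = 71.7°.

71.7°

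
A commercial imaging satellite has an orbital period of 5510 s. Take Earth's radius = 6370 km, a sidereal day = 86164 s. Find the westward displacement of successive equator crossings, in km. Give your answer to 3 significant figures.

During one orbit Earth rotates (5510.0 / 86164) × 360° = 23.02°.
At the equator that is 23.02° × (2π·6370/360) km/° = 23.02 × 111.2 = 2559 km.

2560 km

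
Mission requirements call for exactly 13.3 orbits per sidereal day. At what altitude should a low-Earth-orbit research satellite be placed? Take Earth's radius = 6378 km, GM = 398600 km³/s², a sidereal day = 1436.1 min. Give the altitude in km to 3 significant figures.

Required period T = 86166 / 13.3 = 6478.6 s.
From T = 2π√(a³/μ): a = (μ T²/4π²)^(1/3) = (398600 × 6478.6² / 4π²)^(1/3) = 7511 km.
Altitude h = a − R = 7511 − 6378 = 1133 km.

1130 km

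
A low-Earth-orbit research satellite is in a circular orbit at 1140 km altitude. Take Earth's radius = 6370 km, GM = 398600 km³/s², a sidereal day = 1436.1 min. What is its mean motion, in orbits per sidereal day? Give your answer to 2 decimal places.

Semi-major axis a = 6370 + 1140 = 7510 km. Period T = 2π√(a³/μ) = 2π√(7510³/398600) = 6477.0 s = 107.95 min.
Orbits per sidereal day = 86166 / 6477.0 = 13.303.

13.30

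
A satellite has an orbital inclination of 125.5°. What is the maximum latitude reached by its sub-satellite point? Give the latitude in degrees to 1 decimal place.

Retrograde orbit: the ground track reaches ±(180° − i) = ±(180 − 125.5) = ±54.5°.

54.5°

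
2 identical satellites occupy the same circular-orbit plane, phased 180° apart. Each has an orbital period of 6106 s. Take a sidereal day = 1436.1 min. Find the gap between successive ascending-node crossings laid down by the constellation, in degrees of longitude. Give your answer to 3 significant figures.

12.8°

Single-satellite node shift = (6106.0/86166) × 360° = 25.51°.
With 2 satellites evenly phased, successive equator crossings are 25.51/2 = 12.755° apart.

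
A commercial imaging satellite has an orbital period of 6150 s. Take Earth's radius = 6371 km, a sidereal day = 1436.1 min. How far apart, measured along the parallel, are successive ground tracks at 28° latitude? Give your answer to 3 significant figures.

2520 km

Node shift per orbit = (6150.0/86166) × 360° = 25.69°.
Equatorial spacing = 25.69 × 111.2 km/° = 2857 km.
At 28° latitude, spacing = 2857 × cos(28°) = 2523 km.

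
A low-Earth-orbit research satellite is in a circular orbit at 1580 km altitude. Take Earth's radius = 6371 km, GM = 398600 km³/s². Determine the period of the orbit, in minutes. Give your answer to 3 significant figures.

Semi-major axis a = 6371 + 1580 = 7951 km. Period T = 2π√(a³/μ) = 2π√(7951³/398600) = 7055.8 s = 117.60 min.

118 min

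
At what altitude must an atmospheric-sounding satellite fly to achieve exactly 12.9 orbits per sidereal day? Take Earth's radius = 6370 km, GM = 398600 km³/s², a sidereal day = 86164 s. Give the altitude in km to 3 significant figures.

1300 km

Required period T = 86164 / 12.9 = 6679.4 s.
From T = 2π√(a³/μ): a = (μ T²/4π²)^(1/3) = (398600 × 6679.4² / 4π²)^(1/3) = 7666 km.
Altitude h = a − R = 7666 − 6370 = 1296 km.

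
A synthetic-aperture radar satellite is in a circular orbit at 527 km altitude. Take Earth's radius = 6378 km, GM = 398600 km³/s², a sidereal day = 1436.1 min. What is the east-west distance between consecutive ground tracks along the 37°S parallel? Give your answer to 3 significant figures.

2120 km

Semi-major axis a = 6378 + 527 = 6905 km. Period T = 2π√(a³/μ) = 2π√(6905³/398600) = 5710.3 s = 95.17 min.
Node shift per orbit = (5710.3/86166) × 360° = 23.86°.
Equatorial spacing = 23.86 × 111.3 km/° = 2656 km.
At 37° latitude, spacing = 2656 × cos(37°) = 2121 km.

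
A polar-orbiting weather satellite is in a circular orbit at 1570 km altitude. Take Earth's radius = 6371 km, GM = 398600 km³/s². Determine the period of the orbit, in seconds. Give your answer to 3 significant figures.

7040 seconds

Semi-major axis a = 6371 + 1570 = 7941 km. Period T = 2π√(a³/μ) = 2π√(7941³/398600) = 7042.5 s = 117.37 min.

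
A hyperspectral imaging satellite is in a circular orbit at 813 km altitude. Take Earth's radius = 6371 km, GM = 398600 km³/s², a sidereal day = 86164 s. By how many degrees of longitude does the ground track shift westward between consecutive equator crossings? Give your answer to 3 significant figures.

25.3°

Semi-major axis a = 6371 + 813 = 7184 km. Period T = 2π√(a³/μ) = 2π√(7184³/398600) = 6059.8 s = 101.00 min.
During one orbit Earth rotates (6059.8 / 86164) × 360° = 25.32°.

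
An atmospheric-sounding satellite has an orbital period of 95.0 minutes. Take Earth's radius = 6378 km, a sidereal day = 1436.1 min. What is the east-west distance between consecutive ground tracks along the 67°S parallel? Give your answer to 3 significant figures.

T = 95.0 min = 5700.0 s.
Node shift per orbit = (5700.0/86166) × 360° = 23.81°.
Equatorial spacing = 23.81 × 111.3 km/° = 2651 km.
At 67° latitude, spacing = 2651 × cos(67°) = 1036 km.

1040 km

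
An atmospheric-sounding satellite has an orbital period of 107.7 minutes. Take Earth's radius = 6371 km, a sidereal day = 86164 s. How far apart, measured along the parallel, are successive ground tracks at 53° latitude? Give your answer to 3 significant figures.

T = 107.7 min = 6462.0 s.
Node shift per orbit = (6462.0/86164) × 360° = 27.00°.
Equatorial spacing = 27.00 × 111.2 km/° = 3002 km.
At 53° latitude, spacing = 3002 × cos(53°) = 1807 km.

1810 km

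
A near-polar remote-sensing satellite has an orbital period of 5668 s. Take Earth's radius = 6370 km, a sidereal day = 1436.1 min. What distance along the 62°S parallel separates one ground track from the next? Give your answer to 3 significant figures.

1240 km

Node shift per orbit = (5668.0/86166) × 360° = 23.68°.
Equatorial spacing = 23.68 × 111.2 km/° = 2633 km.
At 62° latitude, spacing = 2633 × cos(62°) = 1236 km.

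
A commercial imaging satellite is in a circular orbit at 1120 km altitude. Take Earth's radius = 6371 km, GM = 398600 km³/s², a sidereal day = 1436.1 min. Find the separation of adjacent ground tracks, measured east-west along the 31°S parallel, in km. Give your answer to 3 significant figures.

2570 km

Semi-major axis a = 6371 + 1120 = 7491 km. Period T = 2π√(a³/μ) = 2π√(7491³/398600) = 6452.4 s = 107.54 min.
Node shift per orbit = (6452.4/86166) × 360° = 26.96°.
Equatorial spacing = 26.96 × 111.2 km/° = 2998 km.
At 31° latitude, spacing = 2998 × cos(31°) = 2569 km.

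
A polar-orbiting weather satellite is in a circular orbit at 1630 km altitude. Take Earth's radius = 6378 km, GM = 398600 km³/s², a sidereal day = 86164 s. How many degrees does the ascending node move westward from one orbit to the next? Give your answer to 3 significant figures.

29.8°

Semi-major axis a = 6378 + 1630 = 8008 km. Period T = 2π√(a³/μ) = 2π√(8008³/398600) = 7131.8 s = 118.86 min.
During one orbit Earth rotates (7131.8 / 86164) × 360° = 29.80°.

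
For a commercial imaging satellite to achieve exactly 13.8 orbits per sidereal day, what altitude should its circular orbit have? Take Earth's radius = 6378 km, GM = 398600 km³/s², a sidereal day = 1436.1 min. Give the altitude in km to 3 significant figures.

Required period T = 86166 / 13.8 = 6243.9 s.
From T = 2π√(a³/μ): a = (μ T²/4π²)^(1/3) = (398600 × 6243.9² / 4π²)^(1/3) = 7329 km.
Altitude h = a − R = 7329 − 6378 = 951 km.

951 km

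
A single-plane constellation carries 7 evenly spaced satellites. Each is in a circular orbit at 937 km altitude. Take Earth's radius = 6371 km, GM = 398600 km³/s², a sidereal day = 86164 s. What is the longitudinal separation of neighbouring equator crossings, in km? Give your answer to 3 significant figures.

413 km

Semi-major axis a = 6371 + 937 = 7308 km. Period T = 2π√(a³/μ) = 2π√(7308³/398600) = 6217.4 s = 103.62 min.
Single-satellite node shift = (6217.4/86164) × 360° = 25.98°.
With 7 satellites evenly phased, successive equator crossings are 25.98/7 = 3.711° apart.
That is 3.711 × 111.2 = 413 km at the equator.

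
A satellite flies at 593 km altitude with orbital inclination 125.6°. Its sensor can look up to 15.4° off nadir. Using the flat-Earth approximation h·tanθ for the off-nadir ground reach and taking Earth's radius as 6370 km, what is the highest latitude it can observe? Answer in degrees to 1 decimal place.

Retrograde orbit: the ground track reaches ±(180° − i) = ±(180 − 125.6) = ±54.4°.
Sensor half-swath on the ground ≈ 593·tan(15.4°) = 163 km = 1.47° of latitude.
Maximum observable latitude ≈ 54.4 + 1.47 = 55.9°.

55.9°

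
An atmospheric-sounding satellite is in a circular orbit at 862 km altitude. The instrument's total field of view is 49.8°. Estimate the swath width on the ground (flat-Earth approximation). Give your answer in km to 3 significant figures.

800 km

Half-angle = 49.8°/2 = 24.9°.
Swath width ≈ 2h·tan(θ/2) = 2 × 862 × tan(24.9°) = 800.3 km.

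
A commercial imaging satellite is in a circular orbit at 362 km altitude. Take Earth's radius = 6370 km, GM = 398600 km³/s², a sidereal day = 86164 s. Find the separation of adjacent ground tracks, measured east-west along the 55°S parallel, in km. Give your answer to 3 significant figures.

1460 km

Semi-major axis a = 6370 + 362 = 6732 km. Period T = 2π√(a³/μ) = 2π√(6732³/398600) = 5497.0 s = 91.62 min.
Node shift per orbit = (5497.0/86164) × 360° = 22.97°.
Equatorial spacing = 22.97 × 111.2 km/° = 2553 km.
At 55° latitude, spacing = 2553 × cos(55°) = 1465 km.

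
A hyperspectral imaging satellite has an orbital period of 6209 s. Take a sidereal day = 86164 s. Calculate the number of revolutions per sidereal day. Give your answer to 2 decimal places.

Orbits per sidereal day = 86164 / 6209.0 = 13.877.

13.88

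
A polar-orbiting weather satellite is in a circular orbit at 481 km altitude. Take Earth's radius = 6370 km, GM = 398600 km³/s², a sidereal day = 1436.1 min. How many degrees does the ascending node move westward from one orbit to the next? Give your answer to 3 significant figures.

23.6°

Semi-major axis a = 6370 + 481 = 6851 km. Period T = 2π√(a³/μ) = 2π√(6851³/398600) = 5643.4 s = 94.06 min.
During one orbit Earth rotates (5643.4 / 86166) × 360° = 23.58°.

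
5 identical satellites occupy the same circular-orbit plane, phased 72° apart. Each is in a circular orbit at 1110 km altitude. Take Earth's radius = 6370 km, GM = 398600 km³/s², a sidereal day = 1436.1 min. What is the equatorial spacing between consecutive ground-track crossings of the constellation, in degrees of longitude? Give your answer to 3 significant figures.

5.38°

Semi-major axis a = 6370 + 1110 = 7480 km. Period T = 2π√(a³/μ) = 2π√(7480³/398600) = 6438.2 s = 107.30 min.
Single-satellite node shift = (6438.2/86166) × 360° = 26.90°.
With 5 satellites evenly phased, successive equator crossings are 26.90/5 = 5.380° apart.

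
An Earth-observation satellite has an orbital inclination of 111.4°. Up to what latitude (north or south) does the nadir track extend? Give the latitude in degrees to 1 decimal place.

68.6°

Retrograde orbit: the ground track reaches ±(180° − i) = ±(180 − 111.4) = ±68.6°.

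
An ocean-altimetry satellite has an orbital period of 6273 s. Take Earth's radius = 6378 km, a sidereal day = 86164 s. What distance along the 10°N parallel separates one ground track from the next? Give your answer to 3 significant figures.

Node shift per orbit = (6273.0/86164) × 360° = 26.21°.
Equatorial spacing = 26.21 × 111.3 km/° = 2918 km.
At 10° latitude, spacing = 2918 × cos(10°) = 2873 km.

2870 km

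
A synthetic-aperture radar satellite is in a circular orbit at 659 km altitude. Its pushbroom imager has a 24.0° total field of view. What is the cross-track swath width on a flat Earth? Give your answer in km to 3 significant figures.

280 km

Half-angle = 24.0°/2 = 12°.
Swath width ≈ 2h·tan(θ/2) = 2 × 659 × tan(12°) = 280.1 km.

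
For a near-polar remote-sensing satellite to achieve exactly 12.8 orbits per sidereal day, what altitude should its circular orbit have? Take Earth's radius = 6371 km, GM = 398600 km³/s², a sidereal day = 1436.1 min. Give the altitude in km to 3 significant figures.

1330 km

Required period T = 86166 / 12.8 = 6731.7 s.
From T = 2π√(a³/μ): a = (μ T²/4π²)^(1/3) = (398600 × 6731.7² / 4π²)^(1/3) = 7706 km.
Altitude h = a − R = 7706 − 6371 = 1335 km.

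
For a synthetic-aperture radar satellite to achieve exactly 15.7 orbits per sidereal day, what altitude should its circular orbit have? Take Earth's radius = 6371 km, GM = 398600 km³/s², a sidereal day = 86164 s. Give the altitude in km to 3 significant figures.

Required period T = 86164 / 15.7 = 5488.2 s.
From T = 2π√(a³/μ): a = (μ T²/4π²)^(1/3) = (398600 × 5488.2² / 4π²)^(1/3) = 6725 km.
Altitude h = a − R = 6725 − 6371 = 354 km.

354 km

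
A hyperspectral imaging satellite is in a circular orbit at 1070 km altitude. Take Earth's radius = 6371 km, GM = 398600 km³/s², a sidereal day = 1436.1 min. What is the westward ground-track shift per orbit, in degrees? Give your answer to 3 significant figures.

Semi-major axis a = 6371 + 1070 = 7441 km. Period T = 2π√(a³/μ) = 2π√(7441³/398600) = 6387.9 s = 106.47 min.
During one orbit Earth rotates (6387.9 / 86166) × 360° = 26.69°.

26.7°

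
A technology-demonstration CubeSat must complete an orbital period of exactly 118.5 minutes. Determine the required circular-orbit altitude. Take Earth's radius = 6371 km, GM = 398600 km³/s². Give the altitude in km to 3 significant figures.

T = 118.5 min = 7110.0 s.
From T = 2π√(a³/μ): a = (μ T²/4π²)^(1/3) = (398600 × 7110.0² / 4π²)^(1/3) = 7992 km.
Altitude h = a − R = 7992 − 6371 = 1621 km.

1620 km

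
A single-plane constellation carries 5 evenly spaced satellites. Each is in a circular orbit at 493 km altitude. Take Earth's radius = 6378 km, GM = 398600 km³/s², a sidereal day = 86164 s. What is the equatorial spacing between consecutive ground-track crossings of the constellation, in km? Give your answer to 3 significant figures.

Semi-major axis a = 6378 + 493 = 6871 km. Period T = 2π√(a³/μ) = 2π√(6871³/398600) = 5668.1 s = 94.47 min.
Single-satellite node shift = (5668.1/86164) × 360° = 23.68°.
With 5 satellites evenly phased, successive equator crossings are 23.68/5 = 4.736° apart.
That is 4.736 × 111.3 = 527 km at the equator.

527 km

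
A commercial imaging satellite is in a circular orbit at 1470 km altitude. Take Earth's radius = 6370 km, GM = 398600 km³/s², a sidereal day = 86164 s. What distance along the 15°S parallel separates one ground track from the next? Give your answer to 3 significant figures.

3100 km

Semi-major axis a = 6370 + 1470 = 7840 km. Period T = 2π√(a³/μ) = 2π√(7840³/398600) = 6908.5 s = 115.14 min.
Node shift per orbit = (6908.5/86164) × 360° = 28.86°.
Equatorial spacing = 28.86 × 111.2 km/° = 3209 km.
At 15° latitude, spacing = 3209 × cos(15°) = 3100 km.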